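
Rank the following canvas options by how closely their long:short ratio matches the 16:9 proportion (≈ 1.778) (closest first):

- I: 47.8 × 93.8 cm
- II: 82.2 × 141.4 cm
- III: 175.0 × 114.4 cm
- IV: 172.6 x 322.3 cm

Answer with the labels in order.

II, IV, I, III

Ratios: I = 93.8 / 47.8 ≈ 1.962; II = 141.4 / 82.2 ≈ 1.720; III = 175.0 / 114.4 ≈ 1.530; IV = 322.3 / 172.6 ≈ 1.867.
|Δ from 1.778|: I 0.184; II 0.058; III 0.248; IV 0.089.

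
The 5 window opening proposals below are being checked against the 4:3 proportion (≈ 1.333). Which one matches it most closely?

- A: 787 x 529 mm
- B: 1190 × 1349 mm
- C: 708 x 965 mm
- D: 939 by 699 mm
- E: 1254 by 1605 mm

Target 4:3 ≈ 1.333.
A: 1.488 (Δ0.155)  B: 1.134 (Δ0.199)  C: 1.363 (Δ0.030)  D: 1.343 (Δ0.010)  E: 1.280 (Δ0.053)

D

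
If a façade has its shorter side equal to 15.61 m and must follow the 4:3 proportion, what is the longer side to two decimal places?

20.81 m

4:3 ≈ 1.33333.
Longer side = 15.61 × 1.33333 ≈ 20.8133 → 20.81 m.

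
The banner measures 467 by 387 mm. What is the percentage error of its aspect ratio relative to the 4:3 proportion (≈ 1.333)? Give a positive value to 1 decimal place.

9.5%

Ratio = 467 / 387 ≈ 1.2067.
Ideal 4:3 ≈ 1.3333. |1.2067 − 1.3333| / 1.3333 ≈ 9.50% → 9.5%.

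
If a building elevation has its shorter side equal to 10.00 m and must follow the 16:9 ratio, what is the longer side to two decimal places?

17.78 m

16:9 ≈ 1.77778.
Longer side = 10.00 × 1.77778 ≈ 17.7778 → 17.78 m.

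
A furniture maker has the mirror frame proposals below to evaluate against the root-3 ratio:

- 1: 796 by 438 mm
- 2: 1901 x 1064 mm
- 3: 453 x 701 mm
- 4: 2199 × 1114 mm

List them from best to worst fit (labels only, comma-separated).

2, 1, 3, 4

1: 796/438 ≈ 1.817 → |1.817 − 1.732| = 0.085
2: 1901/1064 ≈ 1.787 → |1.787 − 1.732| = 0.055
3: 701/453 ≈ 1.547 → |1.547 − 1.732| = 0.185
4: 2199/1114 ≈ 1.974 → |1.974 − 1.732| = 0.242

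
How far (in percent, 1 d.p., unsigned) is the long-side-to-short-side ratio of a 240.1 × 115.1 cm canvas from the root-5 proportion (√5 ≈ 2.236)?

6.7%

Ratio = 240.1 / 115.1 ≈ 2.0860.
Ideal root-5 ≈ 2.2361. |2.0860 − 2.2361| / 2.2361 ≈ 6.71% → 6.7%.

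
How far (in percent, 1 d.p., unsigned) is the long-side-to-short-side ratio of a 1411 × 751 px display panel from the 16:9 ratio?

Ratio = 1411 / 751 ≈ 1.8788.
Ideal 16:9 ≈ 1.7778. |1.8788 − 1.7778| / 1.7778 ≈ 5.68% → 5.7%.

5.7%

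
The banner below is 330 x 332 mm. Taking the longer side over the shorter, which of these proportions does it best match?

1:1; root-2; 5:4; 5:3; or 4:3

Ratio = 332 / 330 ≈ 1.006.
Distances: 1:1 1.000 (Δ 0.006); root-2 1.414 (Δ 0.408); 5:4 1.250 (Δ 0.244); 5:3 1.667 (Δ 0.661); 4:3 1.333 (Δ 0.327).

1:1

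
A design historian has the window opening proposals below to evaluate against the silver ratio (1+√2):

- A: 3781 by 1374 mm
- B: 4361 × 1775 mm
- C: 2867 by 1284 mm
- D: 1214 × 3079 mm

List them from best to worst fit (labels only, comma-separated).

B, D, C, A

Ratios: A = 3781 / 1374 ≈ 2.752; B = 4361 / 1775 ≈ 2.457; C = 2867 / 1284 ≈ 2.233; D = 3079 / 1214 ≈ 2.536.
|Δ from 2.414|: A 0.338; B 0.043; C 0.181; D 0.122.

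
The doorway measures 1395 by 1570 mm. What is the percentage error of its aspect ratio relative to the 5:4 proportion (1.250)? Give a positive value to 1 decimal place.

Ratio = 1570 / 1395 ≈ 1.1254.
Ideal 5:4 = 1.2500. |1.1254 − 1.2500| / 1.2500 ≈ 9.97% → 10.0%.

10.0%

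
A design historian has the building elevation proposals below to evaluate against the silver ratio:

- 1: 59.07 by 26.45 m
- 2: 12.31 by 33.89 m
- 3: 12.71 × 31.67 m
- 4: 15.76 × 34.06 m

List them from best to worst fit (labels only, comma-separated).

1: 59.07/26.45 ≈ 2.233 → |2.233 − 2.414| = 0.181
2: 33.89/12.31 ≈ 2.753 → |2.753 − 2.414| = 0.339
3: 31.67/12.71 ≈ 2.492 → |2.492 − 2.414| = 0.078
4: 34.06/15.76 ≈ 2.161 → |2.161 − 2.414| = 0.253

3, 1, 4, 2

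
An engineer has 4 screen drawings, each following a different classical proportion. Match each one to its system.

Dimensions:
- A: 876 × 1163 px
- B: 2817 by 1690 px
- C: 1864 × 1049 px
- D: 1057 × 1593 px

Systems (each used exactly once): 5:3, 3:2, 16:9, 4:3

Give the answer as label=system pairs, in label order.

A=4:3, B=5:3, C=16:9, D=3:2

Ratios: A ≈ 1.328; B ≈ 1.667; C ≈ 1.777; D ≈ 1.507.
Targets: 5:3 ≈ 1.667; 3:2 ≈ 1.500; 16:9 ≈ 1.778; 4:3 ≈ 1.333.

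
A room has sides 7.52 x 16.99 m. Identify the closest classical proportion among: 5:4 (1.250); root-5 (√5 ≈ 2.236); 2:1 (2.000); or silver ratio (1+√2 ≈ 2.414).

16.99/7.52 ≈ 2.259. Nearest candidates are root-5 (2.236, off by 0.023) and silver ratio (2.414, off by 0.155).

root-5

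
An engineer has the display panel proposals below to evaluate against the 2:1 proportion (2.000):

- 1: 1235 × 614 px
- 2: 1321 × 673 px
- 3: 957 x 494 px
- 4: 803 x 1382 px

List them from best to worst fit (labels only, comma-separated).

1, 2, 3, 4

1: 1235/614 ≈ 2.011 → |2.011 − 2.000| = 0.011
2: 1321/673 ≈ 1.963 → |1.963 − 2.000| = 0.037
3: 957/494 ≈ 1.937 → |1.937 − 2.000| = 0.063
4: 1382/803 ≈ 1.721 → |1.721 − 2.000| = 0.279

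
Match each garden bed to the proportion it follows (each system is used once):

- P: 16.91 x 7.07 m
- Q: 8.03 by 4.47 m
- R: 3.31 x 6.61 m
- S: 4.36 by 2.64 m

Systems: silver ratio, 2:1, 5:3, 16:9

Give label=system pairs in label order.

P=silver ratio, Q=16:9, R=2:1, S=5:3

Ratios: P ≈ 2.392; Q ≈ 1.796; R ≈ 1.997; S ≈ 1.652.
Targets: silver ratio ≈ 2.414; 2:1 ≈ 2.000; 5:3 ≈ 1.667; 16:9 ≈ 1.778.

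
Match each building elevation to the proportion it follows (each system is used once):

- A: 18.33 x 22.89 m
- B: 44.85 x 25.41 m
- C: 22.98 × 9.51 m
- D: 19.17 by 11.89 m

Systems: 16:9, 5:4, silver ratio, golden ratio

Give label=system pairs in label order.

A=5:4, B=16:9, C=silver ratio, D=golden ratio

Ratios: A ≈ 1.249; B ≈ 1.765; C ≈ 2.416; D ≈ 1.612.
Targets: 16:9 ≈ 1.778; 5:4 ≈ 1.250; silver ratio ≈ 2.414; golden ratio ≈ 1.618.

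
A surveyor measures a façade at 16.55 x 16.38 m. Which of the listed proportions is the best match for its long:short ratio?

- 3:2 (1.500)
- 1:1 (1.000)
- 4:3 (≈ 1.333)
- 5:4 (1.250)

Ratio = 16.55 / 16.38 ≈ 1.010.
Distances: 3:2 1.500 (Δ 0.490); 1:1 1.000 (Δ 0.010); 4:3 1.333 (Δ 0.323); 5:4 1.250 (Δ 0.240).

1:1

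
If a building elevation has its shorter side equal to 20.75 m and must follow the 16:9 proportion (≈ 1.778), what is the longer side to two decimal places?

16:9 ≈ 1.77778.
Longer side = 20.75 × 1.77778 ≈ 36.8889 → 36.89 m.

36.89 m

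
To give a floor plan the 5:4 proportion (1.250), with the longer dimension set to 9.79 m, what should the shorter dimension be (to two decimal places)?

7.83 m

5:4 = 1.25000.
Shorter side = 9.79 ÷ 1.25000 ≈ 7.8320 → 7.83 m.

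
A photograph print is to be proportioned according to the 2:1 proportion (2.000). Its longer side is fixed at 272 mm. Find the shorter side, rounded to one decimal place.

2:1 = 2.00000.
Shorter side = 272 ÷ 2.00000 ≈ 136.000 → 136.0 mm.

136.0 mm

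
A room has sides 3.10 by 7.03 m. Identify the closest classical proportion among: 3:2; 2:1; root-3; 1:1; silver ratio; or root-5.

root-5

7.03/3.10 ≈ 2.268. Nearest candidates are root-5 (2.236, off by 0.032) and silver ratio (2.414, off by 0.146).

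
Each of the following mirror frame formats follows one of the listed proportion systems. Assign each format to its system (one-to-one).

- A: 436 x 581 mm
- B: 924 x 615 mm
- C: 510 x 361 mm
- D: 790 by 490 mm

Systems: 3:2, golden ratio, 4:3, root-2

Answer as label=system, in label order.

A = 581/436 ≈ 1.333 → 4:3 (1.333)
B = 924/615 ≈ 1.502 → 3:2 (1.500)
C = 510/361 ≈ 1.413 → root-2 (1.414)
D = 790/490 ≈ 1.612 → golden ratio (1.618)

A=4:3, B=3:2, C=root-2, D=golden ratio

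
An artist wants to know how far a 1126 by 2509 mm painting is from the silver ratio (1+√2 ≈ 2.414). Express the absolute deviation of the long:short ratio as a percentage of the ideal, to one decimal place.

Ratio = 2509 / 1126 ≈ 2.2282.
Ideal silver ratio ≈ 2.4142. |2.2282 − 2.4142| / 2.4142 ≈ 7.70% → 7.7%.

7.7%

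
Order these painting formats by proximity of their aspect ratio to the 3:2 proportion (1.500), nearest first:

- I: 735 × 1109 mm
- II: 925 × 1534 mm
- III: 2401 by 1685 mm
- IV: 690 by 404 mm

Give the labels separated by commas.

I, III, II, IV

Ratios: I = 1109 / 735 ≈ 1.509; II = 1534 / 925 ≈ 1.658; III = 2401 / 1685 ≈ 1.425; IV = 690 / 404 ≈ 1.708.
|Δ from 1.500|: I 0.009; II 0.158; III 0.075; IV 0.208.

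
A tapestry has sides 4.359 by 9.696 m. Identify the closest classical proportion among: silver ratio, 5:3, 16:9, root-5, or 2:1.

root-5

Ratio = 9.696 / 4.359 ≈ 2.224.
Distances: silver ratio 2.414 (Δ 0.190); 5:3 1.667 (Δ 0.557); 16:9 1.778 (Δ 0.446); root-5 2.236 (Δ 0.012); 2:1 2.000 (Δ 0.224).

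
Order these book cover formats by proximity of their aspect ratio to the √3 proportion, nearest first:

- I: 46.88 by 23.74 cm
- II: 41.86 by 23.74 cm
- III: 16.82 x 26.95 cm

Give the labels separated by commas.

II, III, I

Ratios: I = 46.88 / 23.74 ≈ 1.975; II = 41.86 / 23.74 ≈ 1.763; III = 26.95 / 16.82 ≈ 1.602.
|Δ from 1.732|: I 0.243; II 0.031; III 0.130.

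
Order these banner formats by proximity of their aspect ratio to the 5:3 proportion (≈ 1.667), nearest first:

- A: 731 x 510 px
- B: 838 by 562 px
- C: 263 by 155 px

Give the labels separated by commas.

A: 731/510 ≈ 1.433 → |1.433 − 1.667| = 0.234
B: 838/562 ≈ 1.491 → |1.491 − 1.667| = 0.176
C: 263/155 ≈ 1.697 → |1.697 − 1.667| = 0.030

C, B, A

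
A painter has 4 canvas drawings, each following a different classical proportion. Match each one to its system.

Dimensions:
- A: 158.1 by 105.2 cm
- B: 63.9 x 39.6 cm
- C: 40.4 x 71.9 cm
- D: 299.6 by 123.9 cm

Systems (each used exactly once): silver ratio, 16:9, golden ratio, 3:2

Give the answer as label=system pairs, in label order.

A = 158.1/105.2 ≈ 1.503 → 3:2 (1.500)
B = 63.9/39.6 ≈ 1.614 → golden ratio (1.618)
C = 71.9/40.4 ≈ 1.780 → 16:9 (1.778)
D = 299.6/123.9 ≈ 2.418 → silver ratio (2.414)

A=3:2, B=golden ratio, C=16:9, D=silver ratio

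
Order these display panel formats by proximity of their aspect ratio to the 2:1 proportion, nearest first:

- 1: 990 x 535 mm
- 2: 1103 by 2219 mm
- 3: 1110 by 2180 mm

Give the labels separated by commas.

2, 3, 1

1: 990/535 ≈ 1.850 → |1.850 − 2.000| = 0.150
2: 2219/1103 ≈ 2.012 → |2.012 − 2.000| = 0.012
3: 2180/1110 ≈ 1.964 → |1.964 − 2.000| = 0.036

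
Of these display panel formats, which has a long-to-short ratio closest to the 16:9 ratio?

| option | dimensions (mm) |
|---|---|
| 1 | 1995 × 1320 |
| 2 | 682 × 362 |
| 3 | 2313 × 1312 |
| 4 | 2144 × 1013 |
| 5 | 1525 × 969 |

3

Target 16:9 ≈ 1.778.
1: 1.511 (Δ0.267)  2: 1.884 (Δ0.106)  3: 1.763 (Δ0.015)  4: 2.116 (Δ0.338)  5: 1.574 (Δ0.204)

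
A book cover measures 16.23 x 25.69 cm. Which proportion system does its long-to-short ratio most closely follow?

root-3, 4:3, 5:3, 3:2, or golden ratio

golden ratio

25.69/16.23 ≈ 1.583. Nearest candidates are golden ratio (1.618, off by 0.035) and 3:2 (1.500, off by 0.083).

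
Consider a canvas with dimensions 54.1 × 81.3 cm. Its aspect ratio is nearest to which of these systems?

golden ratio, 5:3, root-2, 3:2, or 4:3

Ratio = 81.3 / 54.1 ≈ 1.503.
Distances: golden ratio 1.618 (Δ 0.115); 5:3 1.667 (Δ 0.164); root-2 1.414 (Δ 0.089); 3:2 1.500 (Δ 0.003); 4:3 1.333 (Δ 0.170).

3:2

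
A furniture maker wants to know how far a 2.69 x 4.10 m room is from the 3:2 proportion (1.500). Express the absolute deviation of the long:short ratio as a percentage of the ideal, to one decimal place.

1.6%

Ratio = 4.10 / 2.69 ≈ 1.5242.
Ideal 3:2 = 1.5000. |1.5242 − 1.5000| / 1.5000 ≈ 1.61% → 1.6%.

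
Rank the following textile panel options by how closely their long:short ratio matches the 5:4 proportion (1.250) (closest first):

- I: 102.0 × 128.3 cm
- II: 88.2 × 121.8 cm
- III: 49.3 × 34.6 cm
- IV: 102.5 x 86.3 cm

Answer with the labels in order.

I: 128.3/102.0 ≈ 1.258 → |1.258 − 1.250| = 0.008
II: 121.8/88.2 ≈ 1.381 → |1.381 − 1.250| = 0.131
III: 49.3/34.6 ≈ 1.425 → |1.425 − 1.250| = 0.175
IV: 102.5/86.3 ≈ 1.188 → |1.188 − 1.250| = 0.062

I, IV, II, III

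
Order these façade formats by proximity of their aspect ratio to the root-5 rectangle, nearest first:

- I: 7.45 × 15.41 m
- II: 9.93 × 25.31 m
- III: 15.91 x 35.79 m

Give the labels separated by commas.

III, I, II

Ratios: I = 15.41 / 7.45 ≈ 2.068; II = 25.31 / 9.93 ≈ 2.549; III = 35.79 / 15.91 ≈ 2.250.
|Δ from 2.236|: I 0.168; II 0.313; III 0.014.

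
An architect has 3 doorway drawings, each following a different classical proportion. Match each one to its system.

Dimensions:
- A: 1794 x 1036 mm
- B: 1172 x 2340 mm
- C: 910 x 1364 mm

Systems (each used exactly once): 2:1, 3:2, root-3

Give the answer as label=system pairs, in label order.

A=root-3, B=2:1, C=3:2

A = 1794/1036 ≈ 1.732 → root-3 (1.732)
B = 2340/1172 ≈ 1.997 → 2:1 (2.000)
C = 1364/910 ≈ 1.499 → 3:2 (1.500)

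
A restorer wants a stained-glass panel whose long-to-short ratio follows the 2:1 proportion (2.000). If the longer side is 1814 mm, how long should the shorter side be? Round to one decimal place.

907.0 mm

2:1 = 2.00000.
Shorter side = 1814 ÷ 2.00000 ≈ 907.000 → 907.0 mm.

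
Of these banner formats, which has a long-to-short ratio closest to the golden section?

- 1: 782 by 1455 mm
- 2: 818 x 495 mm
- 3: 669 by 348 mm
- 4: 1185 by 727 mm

4

Ratios (long/short): 1 ≈ 1.861; 2 ≈ 1.653; 3 ≈ 1.922; 4 ≈ 1.630.
golden ratio ≈ 1.618; option 4 is nearest (Δ 0.012).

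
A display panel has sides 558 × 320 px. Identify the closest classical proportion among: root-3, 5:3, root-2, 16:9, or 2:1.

558/320 ≈ 1.744. Nearest candidates are root-3 (1.732, off by 0.012) and 16:9 (1.778, off by 0.034).

root-3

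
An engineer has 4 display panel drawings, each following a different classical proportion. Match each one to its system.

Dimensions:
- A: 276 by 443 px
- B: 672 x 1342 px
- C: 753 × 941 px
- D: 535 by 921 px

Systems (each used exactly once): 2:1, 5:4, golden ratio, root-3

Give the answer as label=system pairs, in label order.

A=golden ratio, B=2:1, C=5:4, D=root-3

Ratios: A ≈ 1.605; B ≈ 1.997; C ≈ 1.250; D ≈ 1.721.
Targets: 2:1 ≈ 2.000; 5:4 ≈ 1.250; golden ratio ≈ 1.618; root-3 ≈ 1.732.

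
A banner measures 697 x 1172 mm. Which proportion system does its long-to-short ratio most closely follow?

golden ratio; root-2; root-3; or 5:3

5:3

Ratio = 1172 / 697 ≈ 1.681.
Distances: golden ratio 1.618 (Δ 0.063); root-2 1.414 (Δ 0.267); root-3 1.732 (Δ 0.051); 5:3 1.667 (Δ 0.014).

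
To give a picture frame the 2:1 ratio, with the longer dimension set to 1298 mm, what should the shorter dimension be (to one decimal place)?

2:1 = 2.00000.
Shorter side = 1298 ÷ 2.00000 ≈ 649.000 → 649.0 mm.

649.0 mm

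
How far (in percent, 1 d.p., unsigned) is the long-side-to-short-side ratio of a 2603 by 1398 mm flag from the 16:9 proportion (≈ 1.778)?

4.7%

Ratio = 2603 / 1398 ≈ 1.8619.
Ideal 16:9 ≈ 1.7778. |1.8619 − 1.7778| / 1.7778 ≈ 4.73% → 4.7%.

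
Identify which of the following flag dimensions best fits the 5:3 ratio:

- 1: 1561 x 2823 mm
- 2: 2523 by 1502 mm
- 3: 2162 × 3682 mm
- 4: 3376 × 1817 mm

Target 5:3 ≈ 1.667.
1: 1.808 (Δ0.141)  2: 1.680 (Δ0.013)  3: 1.703 (Δ0.036)  4: 1.858 (Δ0.191)

2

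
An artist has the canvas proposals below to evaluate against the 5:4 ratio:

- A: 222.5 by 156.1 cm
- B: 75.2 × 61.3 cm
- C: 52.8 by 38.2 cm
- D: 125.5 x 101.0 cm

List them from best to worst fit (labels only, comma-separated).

Ratios: A = 222.5 / 156.1 ≈ 1.425; B = 75.2 / 61.3 ≈ 1.227; C = 52.8 / 38.2 ≈ 1.382; D = 125.5 / 101.0 ≈ 1.243.
|Δ from 1.250|: A 0.175; B 0.023; C 0.132; D 0.007.

D, B, C, A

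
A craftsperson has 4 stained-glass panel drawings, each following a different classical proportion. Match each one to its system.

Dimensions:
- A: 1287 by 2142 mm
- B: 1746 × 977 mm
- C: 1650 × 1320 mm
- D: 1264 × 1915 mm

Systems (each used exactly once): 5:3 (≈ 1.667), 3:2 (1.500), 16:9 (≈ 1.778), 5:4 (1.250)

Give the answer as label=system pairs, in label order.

Ratios: A ≈ 1.664; B ≈ 1.787; C ≈ 1.250; D ≈ 1.515.
Targets: 5:3 ≈ 1.667; 3:2 ≈ 1.500; 16:9 ≈ 1.778; 5:4 ≈ 1.250.

A=5:3, B=16:9, C=5:4, D=3:2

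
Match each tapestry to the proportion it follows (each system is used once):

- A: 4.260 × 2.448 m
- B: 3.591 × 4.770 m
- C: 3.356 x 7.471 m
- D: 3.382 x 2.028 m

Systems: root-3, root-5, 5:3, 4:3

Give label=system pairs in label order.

A=root-3, B=4:3, C=root-5, D=5:3

Ratios: A ≈ 1.740; B ≈ 1.328; C ≈ 2.226; D ≈ 1.668.
Targets: root-3 ≈ 1.732; root-5 ≈ 2.236; 5:3 ≈ 1.667; 4:3 ≈ 1.333.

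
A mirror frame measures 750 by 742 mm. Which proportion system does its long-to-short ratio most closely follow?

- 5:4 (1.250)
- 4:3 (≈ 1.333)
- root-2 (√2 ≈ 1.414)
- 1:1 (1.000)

Ratio = 750 / 742 ≈ 1.011.
Distances: 5:4 1.250 (Δ 0.239); 4:3 1.333 (Δ 0.322); root-2 1.414 (Δ 0.403); 1:1 1.000 (Δ 0.011).

1:1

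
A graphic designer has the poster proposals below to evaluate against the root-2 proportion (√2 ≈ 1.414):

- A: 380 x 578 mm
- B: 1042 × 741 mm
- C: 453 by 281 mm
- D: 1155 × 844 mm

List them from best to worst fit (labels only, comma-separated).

B, D, A, C

A: 578/380 ≈ 1.521 → |1.521 − 1.414| = 0.107
B: 1042/741 ≈ 1.406 → |1.406 − 1.414| = 0.008
C: 453/281 ≈ 1.612 → |1.612 − 1.414| = 0.198
D: 1155/844 ≈ 1.368 → |1.368 − 1.414| = 0.046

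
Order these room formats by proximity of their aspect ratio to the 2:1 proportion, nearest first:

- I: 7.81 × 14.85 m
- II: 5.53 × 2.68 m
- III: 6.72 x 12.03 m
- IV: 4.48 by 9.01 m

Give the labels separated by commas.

IV, II, I, III

I: 14.85/7.81 ≈ 1.901 → |1.901 − 2.000| = 0.099
II: 5.53/2.68 ≈ 2.063 → |2.063 − 2.000| = 0.063
III: 12.03/6.72 ≈ 1.790 → |1.790 − 2.000| = 0.210
IV: 9.01/4.48 ≈ 2.011 → |2.011 − 2.000| = 0.011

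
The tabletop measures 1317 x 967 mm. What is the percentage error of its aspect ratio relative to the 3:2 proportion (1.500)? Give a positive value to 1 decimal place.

9.2%

Ratio = 1317 / 967 ≈ 1.3619.
Ideal 3:2 = 1.5000. |1.3619 − 1.5000| / 1.5000 ≈ 9.21% → 9.2%.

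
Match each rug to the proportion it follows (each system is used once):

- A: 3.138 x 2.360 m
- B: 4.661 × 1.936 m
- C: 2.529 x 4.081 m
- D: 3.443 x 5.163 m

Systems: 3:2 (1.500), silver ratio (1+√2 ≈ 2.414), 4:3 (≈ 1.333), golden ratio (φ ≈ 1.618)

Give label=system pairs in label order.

A = 3.138/2.360 ≈ 1.330 → 4:3 (1.333)
B = 4.661/1.936 ≈ 2.408 → silver ratio (2.414)
C = 4.081/2.529 ≈ 1.614 → golden ratio (1.618)
D = 5.163/3.443 ≈ 1.500 → 3:2 (1.500)

A=4:3, B=silver ratio, C=golden ratio, D=3:2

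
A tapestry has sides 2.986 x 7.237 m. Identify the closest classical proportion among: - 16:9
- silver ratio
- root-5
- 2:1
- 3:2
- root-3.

Ratio = 7.237 / 2.986 ≈ 2.424.
Distances: 16:9 1.778 (Δ 0.646); silver ratio 2.414 (Δ 0.010); root-5 2.236 (Δ 0.188); 2:1 2.000 (Δ 0.424); 3:2 1.500 (Δ 0.924); root-3 1.732 (Δ 0.692).

silver ratio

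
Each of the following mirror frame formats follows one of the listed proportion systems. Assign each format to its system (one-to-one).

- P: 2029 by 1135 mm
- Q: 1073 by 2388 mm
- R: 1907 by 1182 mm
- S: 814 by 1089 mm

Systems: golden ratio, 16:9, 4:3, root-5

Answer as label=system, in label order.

Ratios: P ≈ 1.788; Q ≈ 2.226; R ≈ 1.613; S ≈ 1.338.
Targets: golden ratio ≈ 1.618; 16:9 ≈ 1.778; 4:3 ≈ 1.333; root-5 ≈ 2.236.

P=16:9, Q=root-5, R=golden ratio, S=4:3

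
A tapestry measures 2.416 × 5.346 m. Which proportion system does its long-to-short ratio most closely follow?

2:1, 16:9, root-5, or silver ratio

Ratio = 5.346 / 2.416 ≈ 2.213.
Distances: 2:1 2.000 (Δ 0.213); 16:9 1.778 (Δ 0.435); root-5 2.236 (Δ 0.023); silver ratio 2.414 (Δ 0.201).

root-5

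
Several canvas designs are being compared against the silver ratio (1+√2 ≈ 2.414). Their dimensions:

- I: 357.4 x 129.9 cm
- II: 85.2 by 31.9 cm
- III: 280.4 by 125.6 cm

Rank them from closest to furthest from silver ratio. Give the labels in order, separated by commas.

Ratios: I = 357.4 / 129.9 ≈ 2.751; II = 85.2 / 31.9 ≈ 2.671; III = 280.4 / 125.6 ≈ 2.232.
|Δ from 2.414|: I 0.337; II 0.257; III 0.182.

III, II, I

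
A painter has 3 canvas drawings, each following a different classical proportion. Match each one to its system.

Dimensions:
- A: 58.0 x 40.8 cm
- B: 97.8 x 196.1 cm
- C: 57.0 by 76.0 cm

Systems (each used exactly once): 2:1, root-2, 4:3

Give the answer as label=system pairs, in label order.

A=root-2, B=2:1, C=4:3

A = 58.0/40.8 ≈ 1.422 → root-2 (1.414)
B = 196.1/97.8 ≈ 2.005 → 2:1 (2.000)
C = 76.0/57.0 ≈ 1.333 → 4:3 (1.333)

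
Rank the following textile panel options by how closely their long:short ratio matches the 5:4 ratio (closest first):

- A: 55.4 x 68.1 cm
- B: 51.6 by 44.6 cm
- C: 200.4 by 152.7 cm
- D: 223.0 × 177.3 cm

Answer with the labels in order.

Ratios: A = 68.1 / 55.4 ≈ 1.229; B = 51.6 / 44.6 ≈ 1.157; C = 200.4 / 152.7 ≈ 1.312; D = 223.0 / 177.3 ≈ 1.258.
|Δ from 1.250|: A 0.021; B 0.093; C 0.062; D 0.008.

D, A, C, B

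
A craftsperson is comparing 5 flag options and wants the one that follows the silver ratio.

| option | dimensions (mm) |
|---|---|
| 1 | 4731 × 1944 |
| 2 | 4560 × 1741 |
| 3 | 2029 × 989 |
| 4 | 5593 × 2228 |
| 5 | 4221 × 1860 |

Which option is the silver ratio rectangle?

1

Target silver ratio ≈ 2.414.
1: 2.434 (Δ0.020)  2: 2.619 (Δ0.205)  3: 2.052 (Δ0.362)  4: 2.510 (Δ0.096)  5: 2.269 (Δ0.145)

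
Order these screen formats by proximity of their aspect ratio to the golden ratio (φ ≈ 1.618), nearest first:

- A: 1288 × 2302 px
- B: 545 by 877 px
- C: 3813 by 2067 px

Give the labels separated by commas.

B, A, C

Ratios: A = 2302 / 1288 ≈ 1.787; B = 877 / 545 ≈ 1.609; C = 3813 / 2067 ≈ 1.845.
|Δ from 1.618|: A 0.169; B 0.009; C 0.227.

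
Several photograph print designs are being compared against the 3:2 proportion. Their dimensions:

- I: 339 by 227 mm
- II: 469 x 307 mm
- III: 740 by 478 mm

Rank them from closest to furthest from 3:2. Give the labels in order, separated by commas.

Ratios: I = 339 / 227 ≈ 1.493; II = 469 / 307 ≈ 1.528; III = 740 / 478 ≈ 1.548.
|Δ from 1.500|: I 0.007; II 0.028; III 0.048.

I, II, III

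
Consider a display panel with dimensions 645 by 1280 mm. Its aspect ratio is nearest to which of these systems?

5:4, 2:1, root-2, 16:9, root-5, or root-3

2:1

1280/645 ≈ 1.984. Nearest candidates are 2:1 (2.000, off by 0.016) and 16:9 (1.778, off by 0.206).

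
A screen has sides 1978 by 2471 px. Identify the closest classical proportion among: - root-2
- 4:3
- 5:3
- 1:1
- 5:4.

5:4

2471/1978 ≈ 1.249. Nearest candidates are 5:4 (1.250, off by 0.001) and 4:3 (1.333, off by 0.084).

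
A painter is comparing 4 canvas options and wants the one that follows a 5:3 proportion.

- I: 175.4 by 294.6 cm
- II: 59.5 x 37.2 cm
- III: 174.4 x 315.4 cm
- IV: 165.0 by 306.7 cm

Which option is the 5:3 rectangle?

I

Ratios (long/short): I ≈ 1.680; II ≈ 1.599; III ≈ 1.808; IV ≈ 1.859.
5:3 ≈ 1.667; option I is nearest (Δ 0.013).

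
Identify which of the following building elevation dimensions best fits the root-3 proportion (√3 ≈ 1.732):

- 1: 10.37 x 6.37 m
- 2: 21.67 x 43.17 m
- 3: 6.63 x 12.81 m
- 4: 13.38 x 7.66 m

4

Target root-3 ≈ 1.732.
1: 1.628 (Δ0.104)  2: 1.992 (Δ0.260)  3: 1.932 (Δ0.200)  4: 1.747 (Δ0.015)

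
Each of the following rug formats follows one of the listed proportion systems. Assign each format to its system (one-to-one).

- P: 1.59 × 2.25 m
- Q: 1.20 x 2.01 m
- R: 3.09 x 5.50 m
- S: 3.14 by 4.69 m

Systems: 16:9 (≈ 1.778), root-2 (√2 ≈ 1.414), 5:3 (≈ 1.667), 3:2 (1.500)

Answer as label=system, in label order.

P=root-2, Q=5:3, R=16:9, S=3:2

P = 2.25/1.59 ≈ 1.415 → root-2 (1.414)
Q = 2.01/1.20 ≈ 1.675 → 5:3 (1.667)
R = 5.50/3.09 ≈ 1.780 → 16:9 (1.778)
S = 4.69/3.14 ≈ 1.494 → 3:2 (1.500)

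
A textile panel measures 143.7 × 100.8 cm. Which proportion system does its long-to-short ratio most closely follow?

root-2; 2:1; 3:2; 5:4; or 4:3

root-2

Ratio = 143.7 / 100.8 ≈ 1.426.
Distances: root-2 1.414 (Δ 0.012); 2:1 2.000 (Δ 0.574); 3:2 1.500 (Δ 0.074); 5:4 1.250 (Δ 0.176); 4:3 1.333 (Δ 0.093).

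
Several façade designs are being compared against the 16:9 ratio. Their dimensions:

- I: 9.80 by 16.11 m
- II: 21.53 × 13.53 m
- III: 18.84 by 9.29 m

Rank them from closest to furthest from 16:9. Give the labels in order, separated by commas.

I, II, III

I: 16.11/9.80 ≈ 1.644 → |1.644 − 1.778| = 0.134
II: 21.53/13.53 ≈ 1.591 → |1.591 − 1.778| = 0.187
III: 18.84/9.29 ≈ 2.028 → |2.028 − 1.778| = 0.250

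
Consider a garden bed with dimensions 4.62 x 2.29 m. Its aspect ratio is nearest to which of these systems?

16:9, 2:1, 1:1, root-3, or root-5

4.62/2.29 ≈ 2.017. Nearest candidates are 2:1 (2.000, off by 0.017) and root-5 (2.236, off by 0.219).

2:1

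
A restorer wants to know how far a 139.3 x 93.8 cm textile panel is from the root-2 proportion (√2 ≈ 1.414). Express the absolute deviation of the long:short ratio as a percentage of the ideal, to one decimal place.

Ratio = 139.3 / 93.8 ≈ 1.4851.
Ideal root-2 ≈ 1.4142. |1.4851 − 1.4142| / 1.4142 ≈ 5.01% → 5.0%.

5.0%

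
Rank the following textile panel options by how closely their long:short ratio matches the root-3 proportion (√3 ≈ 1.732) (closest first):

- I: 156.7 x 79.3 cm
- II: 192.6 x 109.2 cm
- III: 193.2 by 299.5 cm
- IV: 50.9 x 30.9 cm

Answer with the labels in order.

II, IV, III, I

Ratios: I = 156.7 / 79.3 ≈ 1.976; II = 192.6 / 109.2 ≈ 1.764; III = 299.5 / 193.2 ≈ 1.550; IV = 50.9 / 30.9 ≈ 1.647.
|Δ from 1.732|: I 0.244; II 0.032; III 0.182; IV 0.085.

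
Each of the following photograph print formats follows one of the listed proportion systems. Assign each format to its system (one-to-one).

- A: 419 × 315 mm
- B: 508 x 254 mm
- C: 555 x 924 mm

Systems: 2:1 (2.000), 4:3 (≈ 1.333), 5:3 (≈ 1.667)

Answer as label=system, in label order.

A=4:3, B=2:1, C=5:3

A = 419/315 ≈ 1.330 → 4:3 (1.333)
B = 508/254 ≈ 2.000 → 2:1 (2.000)
C = 924/555 ≈ 1.665 → 5:3 (1.667)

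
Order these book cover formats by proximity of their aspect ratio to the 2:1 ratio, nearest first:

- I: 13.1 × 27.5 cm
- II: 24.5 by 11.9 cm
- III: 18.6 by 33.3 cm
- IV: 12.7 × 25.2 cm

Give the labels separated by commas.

Ratios: I = 27.5 / 13.1 ≈ 2.099; II = 24.5 / 11.9 ≈ 2.059; III = 33.3 / 18.6 ≈ 1.790; IV = 25.2 / 12.7 ≈ 1.984.
|Δ from 2.000|: I 0.099; II 0.059; III 0.210; IV 0.016.

IV, II, I, III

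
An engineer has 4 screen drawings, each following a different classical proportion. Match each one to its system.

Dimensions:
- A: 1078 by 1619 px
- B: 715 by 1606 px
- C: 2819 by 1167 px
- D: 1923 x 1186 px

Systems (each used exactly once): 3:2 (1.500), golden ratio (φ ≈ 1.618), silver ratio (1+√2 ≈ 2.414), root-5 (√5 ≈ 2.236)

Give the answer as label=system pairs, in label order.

A=3:2, B=root-5, C=silver ratio, D=golden ratio

A = 1619/1078 ≈ 1.502 → 3:2 (1.500)
B = 1606/715 ≈ 2.246 → root-5 (2.236)
C = 2819/1167 ≈ 2.416 → silver ratio (2.414)
D = 1923/1186 ≈ 1.621 → golden ratio (1.618)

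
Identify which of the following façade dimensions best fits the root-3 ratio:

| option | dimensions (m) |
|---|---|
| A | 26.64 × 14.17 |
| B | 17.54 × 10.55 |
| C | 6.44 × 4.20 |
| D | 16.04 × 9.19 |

Target root-3 ≈ 1.732.
A: 1.880 (Δ0.148)  B: 1.663 (Δ0.069)  C: 1.533 (Δ0.199)  D: 1.745 (Δ0.013)

D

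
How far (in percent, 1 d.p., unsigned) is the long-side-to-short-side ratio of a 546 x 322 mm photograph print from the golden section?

4.8%

Ratio = 546 / 322 ≈ 1.6957.
Ideal golden ratio ≈ 1.6180. |1.6957 − 1.6180| / 1.6180 ≈ 4.80% → 4.8%.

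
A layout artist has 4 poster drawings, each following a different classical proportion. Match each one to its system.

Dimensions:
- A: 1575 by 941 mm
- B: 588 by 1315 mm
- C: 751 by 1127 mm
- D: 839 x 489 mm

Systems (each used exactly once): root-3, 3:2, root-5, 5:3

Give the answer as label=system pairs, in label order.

A = 1575/941 ≈ 1.674 → 5:3 (1.667)
B = 1315/588 ≈ 2.236 → root-5 (2.236)
C = 1127/751 ≈ 1.501 → 3:2 (1.500)
D = 839/489 ≈ 1.716 → root-3 (1.732)

A=5:3, B=root-5, C=3:2, D=root-3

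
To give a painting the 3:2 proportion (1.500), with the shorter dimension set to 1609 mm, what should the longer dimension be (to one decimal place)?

2413.5 mm

3:2 = 1.50000.
Longer side = 1609 × 1.50000 ≈ 2413.500 → 2413.5 mm.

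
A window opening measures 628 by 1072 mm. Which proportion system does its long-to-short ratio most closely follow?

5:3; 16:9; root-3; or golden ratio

root-3

1072/628 ≈ 1.707. Nearest candidates are root-3 (1.732, off by 0.025) and 5:3 (1.667, off by 0.040).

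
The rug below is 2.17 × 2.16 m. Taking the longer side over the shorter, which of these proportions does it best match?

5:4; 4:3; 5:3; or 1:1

1:1

2.17/2.16 ≈ 1.005. Nearest candidates are 1:1 (1.000, off by 0.005) and 5:4 (1.250, off by 0.245).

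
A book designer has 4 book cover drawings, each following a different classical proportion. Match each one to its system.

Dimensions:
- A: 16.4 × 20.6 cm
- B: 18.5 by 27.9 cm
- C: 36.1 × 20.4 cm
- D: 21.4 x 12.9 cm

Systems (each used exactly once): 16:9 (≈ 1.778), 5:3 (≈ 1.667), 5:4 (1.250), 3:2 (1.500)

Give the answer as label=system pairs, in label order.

A=5:4, B=3:2, C=16:9, D=5:3

Ratios: A ≈ 1.256; B ≈ 1.508; C ≈ 1.770; D ≈ 1.659.
Targets: 16:9 ≈ 1.778; 5:3 ≈ 1.667; 5:4 ≈ 1.250; 3:2 ≈ 1.500.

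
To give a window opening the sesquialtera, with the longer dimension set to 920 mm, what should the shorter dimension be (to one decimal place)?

613.3 mm

3:2 = 1.50000.
Shorter side = 920 ÷ 1.50000 ≈ 613.333 → 613.3 mm.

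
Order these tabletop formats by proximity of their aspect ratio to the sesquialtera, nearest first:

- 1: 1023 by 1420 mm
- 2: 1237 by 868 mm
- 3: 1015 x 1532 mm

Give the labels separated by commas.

Ratios: 1 = 1420 / 1023 ≈ 1.388; 2 = 1237 / 868 ≈ 1.425; 3 = 1532 / 1015 ≈ 1.509.
|Δ from 1.500|: 1 0.112; 2 0.075; 3 0.009.

3, 2, 1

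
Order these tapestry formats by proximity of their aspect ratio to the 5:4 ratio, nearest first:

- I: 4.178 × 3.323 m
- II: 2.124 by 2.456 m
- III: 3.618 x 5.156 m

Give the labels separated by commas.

I: 4.178/3.323 ≈ 1.257 → |1.257 − 1.250| = 0.007
II: 2.456/2.124 ≈ 1.156 → |1.156 − 1.250| = 0.094
III: 5.156/3.618 ≈ 1.425 → |1.425 − 1.250| = 0.175

I, II, III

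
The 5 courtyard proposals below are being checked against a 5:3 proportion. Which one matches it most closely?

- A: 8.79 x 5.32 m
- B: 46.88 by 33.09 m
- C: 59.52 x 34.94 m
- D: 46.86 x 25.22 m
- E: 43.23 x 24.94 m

A

Ratios (long/short): A ≈ 1.652; B ≈ 1.417; C ≈ 1.703; D ≈ 1.858; E ≈ 1.733.
5:3 ≈ 1.667; option A is nearest (Δ 0.015).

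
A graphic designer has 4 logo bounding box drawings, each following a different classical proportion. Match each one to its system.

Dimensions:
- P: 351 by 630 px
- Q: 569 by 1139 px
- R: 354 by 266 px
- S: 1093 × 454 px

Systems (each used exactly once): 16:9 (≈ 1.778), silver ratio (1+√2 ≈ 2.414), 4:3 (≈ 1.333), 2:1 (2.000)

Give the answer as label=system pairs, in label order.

P=16:9, Q=2:1, R=4:3, S=silver ratio

Ratios: P ≈ 1.795; Q ≈ 2.002; R ≈ 1.331; S ≈ 2.407.
Targets: 16:9 ≈ 1.778; silver ratio ≈ 2.414; 4:3 ≈ 1.333; 2:1 ≈ 2.000.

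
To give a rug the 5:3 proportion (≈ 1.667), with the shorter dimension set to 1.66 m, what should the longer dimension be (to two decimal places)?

2.77 m

5:3 ≈ 1.66667.
Longer side = 1.66 × 1.66667 ≈ 2.7667 → 2.77 m.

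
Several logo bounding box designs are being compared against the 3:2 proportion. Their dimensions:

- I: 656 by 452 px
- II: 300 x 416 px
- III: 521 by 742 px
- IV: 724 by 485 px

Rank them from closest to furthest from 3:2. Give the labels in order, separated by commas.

IV, I, III, II

Ratios: I = 656 / 452 ≈ 1.451; II = 416 / 300 ≈ 1.387; III = 742 / 521 ≈ 1.424; IV = 724 / 485 ≈ 1.493.
|Δ from 1.500|: I 0.049; II 0.113; III 0.076; IV 0.007.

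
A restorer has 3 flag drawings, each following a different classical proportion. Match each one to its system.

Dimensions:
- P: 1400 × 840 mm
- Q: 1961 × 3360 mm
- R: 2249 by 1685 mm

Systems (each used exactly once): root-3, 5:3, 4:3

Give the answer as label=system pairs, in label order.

P = 1400/840 ≈ 1.667 → 5:3 (1.667)
Q = 3360/1961 ≈ 1.713 → root-3 (1.732)
R = 2249/1685 ≈ 1.335 → 4:3 (1.333)

P=5:3, Q=root-3, R=4:3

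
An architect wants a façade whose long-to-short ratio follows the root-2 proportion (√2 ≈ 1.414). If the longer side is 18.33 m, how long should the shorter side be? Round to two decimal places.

root-2 ≈ 1.41421.
Shorter side = 18.33 ÷ 1.41421 ≈ 12.9613 → 12.96 m.

12.96 m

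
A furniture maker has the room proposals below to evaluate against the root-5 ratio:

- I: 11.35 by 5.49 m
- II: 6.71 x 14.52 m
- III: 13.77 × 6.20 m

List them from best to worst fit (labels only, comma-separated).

III, II, I

Ratios: I = 11.35 / 5.49 ≈ 2.067; II = 14.52 / 6.71 ≈ 2.164; III = 13.77 / 6.20 ≈ 2.221.
|Δ from 2.236|: I 0.169; II 0.072; III 0.015.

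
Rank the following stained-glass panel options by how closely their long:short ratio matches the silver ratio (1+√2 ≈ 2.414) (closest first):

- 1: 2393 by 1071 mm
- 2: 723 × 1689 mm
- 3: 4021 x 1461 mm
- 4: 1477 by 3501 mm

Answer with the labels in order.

1: 2393/1071 ≈ 2.234 → |2.234 − 2.414| = 0.180
2: 1689/723 ≈ 2.336 → |2.336 − 2.414| = 0.078
3: 4021/1461 ≈ 2.752 → |2.752 − 2.414| = 0.338
4: 3501/1477 ≈ 2.370 → |2.370 − 2.414| = 0.044

4, 2, 1, 3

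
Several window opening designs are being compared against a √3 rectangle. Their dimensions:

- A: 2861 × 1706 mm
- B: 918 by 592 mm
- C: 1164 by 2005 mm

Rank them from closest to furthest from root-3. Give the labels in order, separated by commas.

A: 2861/1706 ≈ 1.677 → |1.677 − 1.732| = 0.055
B: 918/592 ≈ 1.551 → |1.551 − 1.732| = 0.181
C: 2005/1164 ≈ 1.723 → |1.723 − 1.732| = 0.009

C, A, B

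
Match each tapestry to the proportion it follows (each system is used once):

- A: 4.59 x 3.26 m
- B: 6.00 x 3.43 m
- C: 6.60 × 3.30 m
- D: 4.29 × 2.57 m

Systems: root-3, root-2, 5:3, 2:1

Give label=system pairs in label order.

A = 4.59/3.26 ≈ 1.408 → root-2 (1.414)
B = 6.00/3.43 ≈ 1.749 → root-3 (1.732)
C = 6.60/3.30 ≈ 2.000 → 2:1 (2.000)
D = 4.29/2.57 ≈ 1.669 → 5:3 (1.667)

A=root-2, B=root-3, C=2:1, D=5:3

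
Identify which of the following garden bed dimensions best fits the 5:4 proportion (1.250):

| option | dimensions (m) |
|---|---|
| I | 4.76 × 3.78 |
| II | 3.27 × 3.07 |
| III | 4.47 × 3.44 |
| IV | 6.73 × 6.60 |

I

Ratios (long/short): I ≈ 1.259; II ≈ 1.065; III ≈ 1.299; IV ≈ 1.020.
5:4 ≈ 1.250; option I is nearest (Δ 0.009).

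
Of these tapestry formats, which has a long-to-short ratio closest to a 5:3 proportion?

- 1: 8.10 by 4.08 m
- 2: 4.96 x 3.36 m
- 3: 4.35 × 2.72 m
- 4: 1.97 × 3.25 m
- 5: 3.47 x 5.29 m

Ratios (long/short): 1 ≈ 1.985; 2 ≈ 1.476; 3 ≈ 1.599; 4 ≈ 1.650; 5 ≈ 1.524.
5:3 ≈ 1.667; option 4 is nearest (Δ 0.017).

4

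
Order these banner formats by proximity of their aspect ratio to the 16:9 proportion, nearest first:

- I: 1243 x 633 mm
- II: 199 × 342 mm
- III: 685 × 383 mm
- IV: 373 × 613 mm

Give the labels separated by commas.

I: 1243/633 ≈ 1.964 → |1.964 − 1.778| = 0.186
II: 342/199 ≈ 1.719 → |1.719 − 1.778| = 0.059
III: 685/383 ≈ 1.789 → |1.789 − 1.778| = 0.011
IV: 613/373 ≈ 1.643 → |1.643 − 1.778| = 0.135

III, II, IV, I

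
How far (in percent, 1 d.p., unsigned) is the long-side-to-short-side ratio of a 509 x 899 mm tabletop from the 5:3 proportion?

Ratio = 899 / 509 ≈ 1.7662.
Ideal 5:3 ≈ 1.6667. |1.7662 − 1.6667| / 1.6667 ≈ 5.97% → 6.0%.

6.0%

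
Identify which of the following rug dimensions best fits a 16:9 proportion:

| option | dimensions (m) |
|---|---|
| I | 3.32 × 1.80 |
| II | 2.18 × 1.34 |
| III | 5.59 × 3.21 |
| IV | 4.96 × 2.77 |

Ratios (long/short): I ≈ 1.844; II ≈ 1.627; III ≈ 1.741; IV ≈ 1.791.
16:9 ≈ 1.778; option IV is nearest (Δ 0.013).

IV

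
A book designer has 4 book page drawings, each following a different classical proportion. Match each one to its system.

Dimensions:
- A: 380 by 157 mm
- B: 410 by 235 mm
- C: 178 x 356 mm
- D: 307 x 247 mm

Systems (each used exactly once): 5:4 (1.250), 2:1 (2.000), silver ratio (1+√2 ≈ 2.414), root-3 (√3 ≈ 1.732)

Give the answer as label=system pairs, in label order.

A = 380/157 ≈ 2.420 → silver ratio (2.414)
B = 410/235 ≈ 1.745 → root-3 (1.732)
C = 356/178 ≈ 2.000 → 2:1 (2.000)
D = 307/247 ≈ 1.243 → 5:4 (1.250)

A=silver ratio, B=root-3, C=2:1, D=5:4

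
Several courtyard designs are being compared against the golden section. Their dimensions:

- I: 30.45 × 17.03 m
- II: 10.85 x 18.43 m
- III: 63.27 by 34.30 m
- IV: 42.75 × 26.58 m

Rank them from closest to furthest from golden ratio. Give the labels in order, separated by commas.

Ratios: I = 30.45 / 17.03 ≈ 1.788; II = 18.43 / 10.85 ≈ 1.699; III = 63.27 / 34.30 ≈ 1.845; IV = 42.75 / 26.58 ≈ 1.608.
|Δ from 1.618|: I 0.170; II 0.081; III 0.227; IV 0.010.

IV, II, I, III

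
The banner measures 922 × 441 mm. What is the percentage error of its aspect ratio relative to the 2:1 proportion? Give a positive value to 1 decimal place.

4.5%

Ratio = 922 / 441 ≈ 2.0907.
Ideal 2:1 = 2.0000. |2.0907 − 2.0000| / 2.0000 ≈ 4.54% → 4.5%.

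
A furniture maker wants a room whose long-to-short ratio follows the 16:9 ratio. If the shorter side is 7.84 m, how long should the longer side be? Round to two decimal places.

13.94 m

16:9 ≈ 1.77778.
Longer side = 7.84 × 1.77778 ≈ 13.9378 → 13.94 m.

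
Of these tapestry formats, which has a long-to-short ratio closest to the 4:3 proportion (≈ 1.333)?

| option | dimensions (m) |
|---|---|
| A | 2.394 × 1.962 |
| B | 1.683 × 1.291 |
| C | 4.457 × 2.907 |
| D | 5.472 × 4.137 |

Target 4:3 ≈ 1.333.
A: 1.220 (Δ0.113)  B: 1.304 (Δ0.029)  C: 1.533 (Δ0.200)  D: 1.323 (Δ0.010)

D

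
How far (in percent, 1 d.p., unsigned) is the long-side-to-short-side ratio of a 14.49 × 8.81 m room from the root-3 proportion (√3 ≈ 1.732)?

5.0%

Ratio = 14.49 / 8.81 ≈ 1.6447.
Ideal root-3 ≈ 1.7321. |1.6447 − 1.7321| / 1.7321 ≈ 5.05% → 5.0%.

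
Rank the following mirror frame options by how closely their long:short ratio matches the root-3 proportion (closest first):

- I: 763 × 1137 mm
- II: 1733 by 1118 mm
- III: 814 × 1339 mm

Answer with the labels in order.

I: 1137/763 ≈ 1.490 → |1.490 − 1.732| = 0.242
II: 1733/1118 ≈ 1.550 → |1.550 − 1.732| = 0.182
III: 1339/814 ≈ 1.645 → |1.645 − 1.732| = 0.087

III, II, I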